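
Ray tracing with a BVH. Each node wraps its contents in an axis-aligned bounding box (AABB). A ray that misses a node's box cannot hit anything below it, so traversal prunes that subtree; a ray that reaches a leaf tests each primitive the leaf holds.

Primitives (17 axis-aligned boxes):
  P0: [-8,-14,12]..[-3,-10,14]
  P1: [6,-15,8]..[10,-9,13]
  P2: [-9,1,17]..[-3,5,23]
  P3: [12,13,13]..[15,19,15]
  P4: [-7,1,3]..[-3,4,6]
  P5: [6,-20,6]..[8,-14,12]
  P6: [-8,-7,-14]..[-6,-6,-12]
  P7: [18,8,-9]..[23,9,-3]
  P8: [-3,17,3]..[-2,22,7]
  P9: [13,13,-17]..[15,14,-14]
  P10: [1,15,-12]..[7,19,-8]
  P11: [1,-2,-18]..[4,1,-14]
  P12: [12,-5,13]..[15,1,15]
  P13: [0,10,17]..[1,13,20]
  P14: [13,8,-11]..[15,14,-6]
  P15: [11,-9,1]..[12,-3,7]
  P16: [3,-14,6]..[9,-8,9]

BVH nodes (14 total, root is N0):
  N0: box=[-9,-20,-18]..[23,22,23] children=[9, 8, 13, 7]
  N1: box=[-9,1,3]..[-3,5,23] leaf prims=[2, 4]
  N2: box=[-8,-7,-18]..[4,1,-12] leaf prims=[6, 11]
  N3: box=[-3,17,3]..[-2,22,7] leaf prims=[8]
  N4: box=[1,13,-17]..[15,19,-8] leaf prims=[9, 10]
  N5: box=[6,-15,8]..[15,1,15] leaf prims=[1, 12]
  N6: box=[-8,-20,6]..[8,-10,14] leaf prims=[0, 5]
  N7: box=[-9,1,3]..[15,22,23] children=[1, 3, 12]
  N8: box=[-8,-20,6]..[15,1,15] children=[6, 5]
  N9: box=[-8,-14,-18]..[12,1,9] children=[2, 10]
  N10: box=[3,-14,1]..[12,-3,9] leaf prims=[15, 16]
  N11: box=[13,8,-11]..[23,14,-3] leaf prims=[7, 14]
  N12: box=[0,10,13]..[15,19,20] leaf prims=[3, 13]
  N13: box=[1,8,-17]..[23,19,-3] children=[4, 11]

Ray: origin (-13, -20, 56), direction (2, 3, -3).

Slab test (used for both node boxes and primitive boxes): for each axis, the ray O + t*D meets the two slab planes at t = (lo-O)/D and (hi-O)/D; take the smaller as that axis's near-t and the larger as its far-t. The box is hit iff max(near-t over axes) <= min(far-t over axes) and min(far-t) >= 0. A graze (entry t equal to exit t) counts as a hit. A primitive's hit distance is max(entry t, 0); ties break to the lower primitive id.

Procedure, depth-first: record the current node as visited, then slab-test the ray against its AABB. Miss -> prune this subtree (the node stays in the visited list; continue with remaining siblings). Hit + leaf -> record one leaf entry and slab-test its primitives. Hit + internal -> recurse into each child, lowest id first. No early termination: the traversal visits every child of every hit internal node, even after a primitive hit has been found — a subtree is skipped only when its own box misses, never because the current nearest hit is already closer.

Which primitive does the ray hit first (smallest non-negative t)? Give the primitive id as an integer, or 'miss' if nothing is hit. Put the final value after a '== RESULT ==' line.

Traverse from the root:
N0 x:[2,18] y:[0,14] z:[11,74/3] -> hit [11,14], descend [7, 8, 9, 13]
  N7 x:[2,14] y:[7,14] z:[11,53/3] -> hit [11,14], descend [1, 3, 12]
    N1 x:[2,5] y:[7,25/3] z:[11,53/3] -> miss, prune
    N3 x:[5,11/2] y:[37/3,14] z:[49/3,53/3] -> miss, prune
    N12 x:[13/2,14] y:[10,13] z:[12,43/3] -> hit [12,13] leaf, test {P3(miss), P13(miss)}
  N8 x:[5/2,14] y:[0,7] z:[41/3,50/3] -> miss, prune
  N9 x:[5/2,25/2] y:[2,7] z:[47/3,74/3] -> miss, prune
  N13 x:[7,18] y:[28/3,13] z:[59/3,73/3] -> miss, prune

order=[0, 7, 1, 3, 12, 8, 9, 13]  |boxes|=8  |leaves|=1  hit=miss

== RESULT ==
miss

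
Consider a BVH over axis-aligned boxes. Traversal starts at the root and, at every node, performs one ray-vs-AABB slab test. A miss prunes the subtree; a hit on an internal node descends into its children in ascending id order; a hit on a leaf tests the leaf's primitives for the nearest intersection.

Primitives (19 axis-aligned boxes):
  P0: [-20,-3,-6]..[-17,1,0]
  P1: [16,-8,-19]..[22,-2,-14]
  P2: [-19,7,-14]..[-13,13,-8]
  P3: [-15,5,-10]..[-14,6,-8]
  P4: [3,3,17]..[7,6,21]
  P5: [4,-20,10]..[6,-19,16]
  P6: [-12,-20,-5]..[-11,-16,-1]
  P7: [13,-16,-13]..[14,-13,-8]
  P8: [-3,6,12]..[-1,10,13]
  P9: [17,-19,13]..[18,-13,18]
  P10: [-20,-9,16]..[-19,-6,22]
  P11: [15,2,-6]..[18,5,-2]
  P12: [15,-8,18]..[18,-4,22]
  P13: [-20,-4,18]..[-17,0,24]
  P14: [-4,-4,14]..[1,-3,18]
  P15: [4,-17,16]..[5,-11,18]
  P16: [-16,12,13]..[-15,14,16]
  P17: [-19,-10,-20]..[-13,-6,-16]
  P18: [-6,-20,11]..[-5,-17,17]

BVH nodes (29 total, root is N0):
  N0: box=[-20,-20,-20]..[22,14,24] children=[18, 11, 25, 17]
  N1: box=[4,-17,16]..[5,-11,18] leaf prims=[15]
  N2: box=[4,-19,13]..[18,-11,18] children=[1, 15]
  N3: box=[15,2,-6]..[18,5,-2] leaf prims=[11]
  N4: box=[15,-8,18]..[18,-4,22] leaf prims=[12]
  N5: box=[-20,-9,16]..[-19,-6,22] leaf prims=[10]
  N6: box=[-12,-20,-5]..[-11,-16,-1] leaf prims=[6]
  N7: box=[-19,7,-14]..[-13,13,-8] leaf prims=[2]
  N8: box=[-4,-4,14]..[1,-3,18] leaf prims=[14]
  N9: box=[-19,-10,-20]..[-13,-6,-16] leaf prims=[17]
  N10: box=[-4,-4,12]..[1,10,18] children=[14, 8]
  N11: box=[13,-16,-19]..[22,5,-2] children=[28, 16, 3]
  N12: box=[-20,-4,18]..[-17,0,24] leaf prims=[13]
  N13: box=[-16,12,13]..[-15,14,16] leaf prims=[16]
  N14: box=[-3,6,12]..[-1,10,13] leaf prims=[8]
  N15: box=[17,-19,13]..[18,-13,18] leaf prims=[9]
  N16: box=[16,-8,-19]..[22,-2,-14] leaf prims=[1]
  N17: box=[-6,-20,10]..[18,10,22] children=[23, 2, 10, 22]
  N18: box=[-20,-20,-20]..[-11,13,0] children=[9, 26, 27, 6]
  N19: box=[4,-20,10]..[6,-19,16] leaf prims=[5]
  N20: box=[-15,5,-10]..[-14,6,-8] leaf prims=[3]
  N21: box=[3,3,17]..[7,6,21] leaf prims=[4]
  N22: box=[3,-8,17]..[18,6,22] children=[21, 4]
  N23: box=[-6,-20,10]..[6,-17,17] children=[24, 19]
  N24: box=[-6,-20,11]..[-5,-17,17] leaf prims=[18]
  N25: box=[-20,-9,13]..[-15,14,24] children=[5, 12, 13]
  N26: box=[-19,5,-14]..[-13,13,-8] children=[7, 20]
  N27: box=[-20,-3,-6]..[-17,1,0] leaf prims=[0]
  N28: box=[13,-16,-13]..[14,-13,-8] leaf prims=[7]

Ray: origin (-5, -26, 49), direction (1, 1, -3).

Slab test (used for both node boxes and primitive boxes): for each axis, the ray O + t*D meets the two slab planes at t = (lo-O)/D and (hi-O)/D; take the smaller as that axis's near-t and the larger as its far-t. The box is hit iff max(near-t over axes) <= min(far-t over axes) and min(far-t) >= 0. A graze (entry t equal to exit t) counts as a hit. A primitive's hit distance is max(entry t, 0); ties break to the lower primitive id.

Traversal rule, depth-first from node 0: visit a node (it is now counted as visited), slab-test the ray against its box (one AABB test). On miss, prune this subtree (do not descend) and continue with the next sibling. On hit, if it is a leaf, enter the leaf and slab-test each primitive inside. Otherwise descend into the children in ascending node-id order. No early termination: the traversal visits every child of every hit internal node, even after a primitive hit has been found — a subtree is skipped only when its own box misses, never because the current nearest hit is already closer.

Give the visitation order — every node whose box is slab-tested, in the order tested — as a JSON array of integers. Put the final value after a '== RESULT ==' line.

Walk:
N0 x:[-15,27] y:[6,40] z:[25/3,23] -> hit [25/3,23], descend [11, 17, 18, 25]
  N11 x:[18,27] y:[10,31] z:[17,68/3] -> hit [18,68/3], descend [3, 16, 28]
    N3 x:[20,23] y:[28,31] z:[17,55/3] -> miss, prune
    N16 x:[21,27] y:[18,24] z:[21,68/3] -> hit [21,68/3] leaf, test {P1@t=21}
    N28 x:[18,19] y:[10,13] z:[19,62/3] -> miss, prune
  N17 x:[-1,23] y:[6,36] z:[9,13] -> hit [9,13], descend [2, 10, 22, 23]
    N2 x:[9,23] y:[7,15] z:[31/3,12] -> hit [31/3,12], descend [1, 15]
      N1 x:[9,10] y:[9,15] z:[31/3,11] -> miss, prune
      N15 x:[22,23] y:[7,13] z:[31/3,12] -> miss, prune
    N10 x:[1,6] y:[22,36] z:[31/3,37/3] -> miss, prune
    N22 x:[8,23] y:[18,32] z:[9,32/3] -> miss, prune
    N23 x:[-1,11] y:[6,9] z:[32/3,13] -> miss, prune
  N18 x:[-15,-6] y:[6,39] z:[49/3,23] -> miss, prune
  N25 x:[-15,-10] y:[17,40] z:[25/3,12] -> miss, prune

14 AABB tests over nodes [0, 11, 3, 16, 28, 17, 2, 1, 15, 10, 22, 23, 18, 25]; 1 leaf entered; closest P1.

== RESULT ==
[0, 11, 3, 16, 28, 17, 2, 1, 15, 10, 22, 23, 18, 25]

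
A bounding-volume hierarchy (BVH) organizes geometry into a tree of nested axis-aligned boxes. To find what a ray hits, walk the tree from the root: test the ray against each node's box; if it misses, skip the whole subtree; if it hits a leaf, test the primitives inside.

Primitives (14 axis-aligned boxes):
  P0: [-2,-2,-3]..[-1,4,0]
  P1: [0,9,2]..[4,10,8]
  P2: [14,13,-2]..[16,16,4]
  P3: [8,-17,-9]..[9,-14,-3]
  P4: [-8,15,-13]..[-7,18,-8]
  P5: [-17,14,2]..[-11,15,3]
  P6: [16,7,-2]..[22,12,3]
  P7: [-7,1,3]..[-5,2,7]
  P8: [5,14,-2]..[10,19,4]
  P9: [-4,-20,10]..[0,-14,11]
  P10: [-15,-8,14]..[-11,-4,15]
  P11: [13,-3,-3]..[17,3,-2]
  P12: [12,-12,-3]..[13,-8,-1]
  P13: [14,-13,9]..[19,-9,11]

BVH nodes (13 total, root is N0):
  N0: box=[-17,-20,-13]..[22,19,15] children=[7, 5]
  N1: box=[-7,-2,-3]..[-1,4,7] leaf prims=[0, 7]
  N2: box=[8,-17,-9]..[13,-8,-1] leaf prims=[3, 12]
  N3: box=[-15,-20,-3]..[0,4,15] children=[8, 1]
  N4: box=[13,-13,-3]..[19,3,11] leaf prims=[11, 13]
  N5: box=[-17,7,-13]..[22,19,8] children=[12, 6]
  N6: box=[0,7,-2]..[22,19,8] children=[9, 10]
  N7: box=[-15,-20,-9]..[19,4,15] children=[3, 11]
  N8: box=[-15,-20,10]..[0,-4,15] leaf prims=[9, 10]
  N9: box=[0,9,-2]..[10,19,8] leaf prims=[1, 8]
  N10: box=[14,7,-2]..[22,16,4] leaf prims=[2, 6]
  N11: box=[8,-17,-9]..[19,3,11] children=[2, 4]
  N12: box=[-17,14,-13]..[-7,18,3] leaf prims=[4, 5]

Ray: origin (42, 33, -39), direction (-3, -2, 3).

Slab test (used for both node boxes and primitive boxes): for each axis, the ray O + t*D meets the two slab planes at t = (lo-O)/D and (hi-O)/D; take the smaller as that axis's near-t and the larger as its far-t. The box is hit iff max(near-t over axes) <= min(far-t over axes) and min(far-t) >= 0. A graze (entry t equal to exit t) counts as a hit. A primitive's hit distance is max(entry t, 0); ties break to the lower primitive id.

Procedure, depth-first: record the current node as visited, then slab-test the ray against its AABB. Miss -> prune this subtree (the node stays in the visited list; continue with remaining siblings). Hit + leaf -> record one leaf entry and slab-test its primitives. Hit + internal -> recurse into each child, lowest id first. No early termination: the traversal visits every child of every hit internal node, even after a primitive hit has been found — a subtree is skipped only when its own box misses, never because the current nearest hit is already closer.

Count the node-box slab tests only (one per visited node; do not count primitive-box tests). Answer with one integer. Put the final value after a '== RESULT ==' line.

Trace the traversal:
N0 x:[20/3,59/3] y:[7,53/2] z:[26/3,18] -> hit [26/3,18], descend [5, 7]
  N5 x:[20/3,59/3] y:[7,13] z:[26/3,47/3] -> hit [26/3,13], descend [6, 12]
    N6 x:[20/3,14] y:[7,13] z:[37/3,47/3] -> hit [37/3,13], descend [9, 10]
      N9 x:[32/3,14] y:[7,12] z:[37/3,47/3] -> miss, prune
      N10 x:[20/3,28/3] y:[17/2,13] z:[37/3,43/3] -> miss, prune
    N12 x:[49/3,59/3] y:[15/2,19/2] z:[26/3,14] -> miss, prune
  N7 x:[23/3,19] y:[29/2,53/2] z:[10,18] -> hit [29/2,18], descend [3, 11]
    N3 x:[14,19] y:[29/2,53/2] z:[12,18] -> hit [29/2,18], descend [1, 8]
      N1 x:[43/3,49/3] y:[29/2,35/2] z:[12,46/3] -> hit [29/2,46/3] leaf, test {P0(miss), P7(miss)}
      N8 x:[14,19] y:[37/2,53/2] z:[49/3,18] -> miss, prune
    N11 x:[23/3,34/3] y:[15,25] z:[10,50/3] -> miss, prune

11 AABB tests over nodes [0, 5, 6, 9, 10, 12, 7, 3, 1, 8, 11]; 1 leaf entered; closest miss.

== RESULT ==
11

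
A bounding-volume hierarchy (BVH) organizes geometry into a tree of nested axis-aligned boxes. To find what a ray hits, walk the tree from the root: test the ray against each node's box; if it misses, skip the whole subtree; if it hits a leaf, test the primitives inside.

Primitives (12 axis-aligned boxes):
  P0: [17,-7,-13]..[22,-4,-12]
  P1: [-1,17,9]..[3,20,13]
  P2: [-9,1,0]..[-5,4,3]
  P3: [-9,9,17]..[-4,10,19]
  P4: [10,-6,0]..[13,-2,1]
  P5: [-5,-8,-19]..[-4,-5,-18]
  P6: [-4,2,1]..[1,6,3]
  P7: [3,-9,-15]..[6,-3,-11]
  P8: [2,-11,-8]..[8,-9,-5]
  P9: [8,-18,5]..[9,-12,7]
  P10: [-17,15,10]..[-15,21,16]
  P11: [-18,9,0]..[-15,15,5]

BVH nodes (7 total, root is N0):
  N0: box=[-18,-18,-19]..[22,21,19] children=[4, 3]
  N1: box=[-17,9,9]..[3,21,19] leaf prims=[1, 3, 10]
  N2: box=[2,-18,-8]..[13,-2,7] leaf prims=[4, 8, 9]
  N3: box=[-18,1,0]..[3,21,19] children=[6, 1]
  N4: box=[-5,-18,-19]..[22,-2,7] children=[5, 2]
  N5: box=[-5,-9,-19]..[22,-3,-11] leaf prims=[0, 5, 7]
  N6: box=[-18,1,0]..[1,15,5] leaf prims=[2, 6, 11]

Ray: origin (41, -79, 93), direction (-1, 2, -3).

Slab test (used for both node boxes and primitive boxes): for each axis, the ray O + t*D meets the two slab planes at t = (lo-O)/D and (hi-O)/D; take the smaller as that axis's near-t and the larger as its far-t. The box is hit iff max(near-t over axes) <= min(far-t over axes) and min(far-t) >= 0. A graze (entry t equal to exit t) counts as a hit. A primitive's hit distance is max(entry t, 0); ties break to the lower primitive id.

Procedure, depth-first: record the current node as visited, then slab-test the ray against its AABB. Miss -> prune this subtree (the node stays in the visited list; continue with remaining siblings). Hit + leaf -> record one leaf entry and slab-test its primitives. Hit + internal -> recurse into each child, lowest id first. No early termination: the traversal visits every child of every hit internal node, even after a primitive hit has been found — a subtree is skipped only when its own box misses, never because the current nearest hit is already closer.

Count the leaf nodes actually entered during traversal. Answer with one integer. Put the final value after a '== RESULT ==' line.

Trace the traversal:
N0 x:[19,59] y:[61/2,50] z:[74/3,112/3] -> hit [61/2,112/3], descend [3, 4]
  N3 x:[38,59] y:[40,50] z:[74/3,31] -> miss, prune
  N4 x:[19,46] y:[61/2,77/2] z:[86/3,112/3] -> hit [61/2,112/3], descend [2, 5]
    N2 x:[28,39] y:[61/2,77/2] z:[86/3,101/3] -> hit [61/2,101/3] leaf, test {P4(miss), P8(miss), P9(miss)}
    N5 x:[19,46] y:[35,38] z:[104/3,112/3] -> hit [35,112/3] leaf, test {P0(miss), P5(miss), P7@t=35}

Summary -> nodes [0, 3, 4, 2, 5]; box-tests=5; leaf-entries=2; first=P7

== RESULT ==
2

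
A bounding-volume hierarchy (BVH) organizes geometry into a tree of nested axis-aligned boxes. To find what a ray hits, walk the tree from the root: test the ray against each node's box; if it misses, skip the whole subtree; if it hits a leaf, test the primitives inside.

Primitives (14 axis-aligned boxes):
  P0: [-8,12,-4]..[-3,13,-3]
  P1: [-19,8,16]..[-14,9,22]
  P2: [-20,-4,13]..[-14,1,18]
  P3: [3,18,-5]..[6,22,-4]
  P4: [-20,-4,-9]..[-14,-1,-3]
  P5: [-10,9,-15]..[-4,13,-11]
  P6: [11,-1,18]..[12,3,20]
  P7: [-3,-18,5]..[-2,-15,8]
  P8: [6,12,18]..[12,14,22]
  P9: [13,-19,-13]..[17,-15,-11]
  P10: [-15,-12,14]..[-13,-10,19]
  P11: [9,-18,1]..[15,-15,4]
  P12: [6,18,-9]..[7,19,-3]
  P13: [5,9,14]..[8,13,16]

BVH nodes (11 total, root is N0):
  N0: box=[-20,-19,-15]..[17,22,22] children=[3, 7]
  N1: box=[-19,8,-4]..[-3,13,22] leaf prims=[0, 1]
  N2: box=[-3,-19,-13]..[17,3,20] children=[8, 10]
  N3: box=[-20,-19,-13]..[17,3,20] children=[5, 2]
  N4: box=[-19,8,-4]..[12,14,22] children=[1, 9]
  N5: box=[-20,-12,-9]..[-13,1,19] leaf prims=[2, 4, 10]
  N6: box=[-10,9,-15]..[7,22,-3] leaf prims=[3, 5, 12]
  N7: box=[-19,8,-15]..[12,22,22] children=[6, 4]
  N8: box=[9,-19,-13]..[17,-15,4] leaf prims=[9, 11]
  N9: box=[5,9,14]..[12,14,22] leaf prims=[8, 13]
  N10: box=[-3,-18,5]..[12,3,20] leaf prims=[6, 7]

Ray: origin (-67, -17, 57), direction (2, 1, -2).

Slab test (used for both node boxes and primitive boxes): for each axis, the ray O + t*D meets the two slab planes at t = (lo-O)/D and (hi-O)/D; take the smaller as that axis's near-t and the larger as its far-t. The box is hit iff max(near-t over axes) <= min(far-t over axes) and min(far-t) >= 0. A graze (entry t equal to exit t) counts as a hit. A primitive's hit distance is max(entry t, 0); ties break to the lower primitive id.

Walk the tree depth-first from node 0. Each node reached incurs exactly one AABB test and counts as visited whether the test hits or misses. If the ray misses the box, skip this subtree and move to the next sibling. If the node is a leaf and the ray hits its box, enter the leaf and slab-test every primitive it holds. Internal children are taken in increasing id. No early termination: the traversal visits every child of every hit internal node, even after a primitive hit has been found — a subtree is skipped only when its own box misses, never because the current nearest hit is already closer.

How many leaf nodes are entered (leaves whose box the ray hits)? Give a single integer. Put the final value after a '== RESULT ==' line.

Trace the traversal:
N0 x:[47/2,42] y:[-2,39] z:[35/2,36] -> hit [47/2,36], descend [3, 7]
  N3 x:[47/2,42] y:[-2,20] z:[37/2,35] -> miss, prune
  N7 x:[24,79/2] y:[25,39] z:[35/2,36] -> hit [25,36], descend [4, 6]
    N4 x:[24,79/2] y:[25,31] z:[35/2,61/2] -> hit [25,61/2], descend [1, 9]
      N1 x:[24,32] y:[25,30] z:[35/2,61/2] -> hit [25,30] leaf, test {P0@t=30, P1(miss)}
      N9 x:[36,79/2] y:[26,31] z:[35/2,43/2] -> miss, prune
    N6 x:[57/2,37] y:[26,39] z:[30,36] -> hit [30,36] leaf, test {P3(miss), P5(miss), P12(miss)}

7 AABB tests over nodes [0, 3, 7, 4, 1, 9, 6]; 2 leaves entered; closest P0.

== RESULT ==
2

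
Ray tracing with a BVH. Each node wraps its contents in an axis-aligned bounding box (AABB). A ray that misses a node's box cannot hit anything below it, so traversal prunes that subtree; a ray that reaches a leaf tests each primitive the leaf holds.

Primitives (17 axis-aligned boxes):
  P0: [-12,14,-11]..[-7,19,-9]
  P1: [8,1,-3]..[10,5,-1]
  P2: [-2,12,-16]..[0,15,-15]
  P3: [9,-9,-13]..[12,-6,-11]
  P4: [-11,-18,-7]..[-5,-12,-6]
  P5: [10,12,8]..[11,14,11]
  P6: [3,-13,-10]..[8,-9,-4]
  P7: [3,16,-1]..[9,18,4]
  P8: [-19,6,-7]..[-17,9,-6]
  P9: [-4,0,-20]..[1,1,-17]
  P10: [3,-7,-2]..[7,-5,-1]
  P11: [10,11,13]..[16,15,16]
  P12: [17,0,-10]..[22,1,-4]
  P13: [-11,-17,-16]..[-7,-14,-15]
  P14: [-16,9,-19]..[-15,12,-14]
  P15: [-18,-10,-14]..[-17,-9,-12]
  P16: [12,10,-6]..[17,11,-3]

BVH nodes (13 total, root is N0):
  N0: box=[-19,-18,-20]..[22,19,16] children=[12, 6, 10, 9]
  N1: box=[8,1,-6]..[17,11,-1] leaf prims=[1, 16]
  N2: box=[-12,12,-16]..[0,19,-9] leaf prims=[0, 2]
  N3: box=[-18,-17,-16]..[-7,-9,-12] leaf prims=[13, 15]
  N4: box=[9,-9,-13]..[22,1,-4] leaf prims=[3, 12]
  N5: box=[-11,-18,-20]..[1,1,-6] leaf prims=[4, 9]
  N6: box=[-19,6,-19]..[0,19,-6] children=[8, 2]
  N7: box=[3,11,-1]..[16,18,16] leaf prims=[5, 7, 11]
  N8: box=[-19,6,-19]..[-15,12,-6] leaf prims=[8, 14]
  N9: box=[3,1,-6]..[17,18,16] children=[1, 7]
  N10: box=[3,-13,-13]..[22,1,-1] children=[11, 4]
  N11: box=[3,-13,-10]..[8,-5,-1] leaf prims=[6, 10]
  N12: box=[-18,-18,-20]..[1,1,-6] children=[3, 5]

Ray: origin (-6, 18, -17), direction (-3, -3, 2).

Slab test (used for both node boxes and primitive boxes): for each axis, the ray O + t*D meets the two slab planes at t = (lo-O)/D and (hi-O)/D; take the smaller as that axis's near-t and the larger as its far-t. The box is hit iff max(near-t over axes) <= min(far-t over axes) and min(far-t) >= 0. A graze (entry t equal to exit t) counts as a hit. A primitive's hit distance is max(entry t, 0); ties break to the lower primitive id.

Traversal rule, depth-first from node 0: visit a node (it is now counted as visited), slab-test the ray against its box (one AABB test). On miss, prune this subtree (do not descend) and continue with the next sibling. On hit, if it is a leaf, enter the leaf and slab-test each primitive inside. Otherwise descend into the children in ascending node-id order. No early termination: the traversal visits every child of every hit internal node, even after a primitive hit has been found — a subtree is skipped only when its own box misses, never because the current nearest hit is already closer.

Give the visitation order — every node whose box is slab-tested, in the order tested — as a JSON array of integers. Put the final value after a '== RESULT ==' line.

Traverse from the root:
N0 x:[-28/3,13/3] y:[-1/3,12] z:[-3/2,33/2] -> hit [-1/3,13/3], descend [6, 9, 10, 12]
  N6 x:[-2,13/3] y:[-1/3,4] z:[-1,11/2] -> hit [-1/3,4], descend [2, 8]
    N2 x:[-2,2] y:[-1/3,2] z:[1/2,4] -> hit [1/2,2] leaf, test {P0(miss), P2(miss)}
    N8 x:[3,13/3] y:[2,4] z:[-1,11/2] -> hit [3,4] leaf, test {P8(miss), P14(miss)}
  N9 x:[-23/3,-3] y:[0,17/3] z:[11/2,33/2] -> miss, prune
  N10 x:[-28/3,-3] y:[17/3,31/3] z:[2,8] -> miss, prune
  N12 x:[-7/3,4] y:[17/3,12] z:[-3/2,11/2] -> miss, prune

order=[0, 6, 2, 8, 9, 10, 12]  |boxes|=7  |leaves|=2  hit=miss

== RESULT ==
[0, 6, 2, 8, 9, 10, 12]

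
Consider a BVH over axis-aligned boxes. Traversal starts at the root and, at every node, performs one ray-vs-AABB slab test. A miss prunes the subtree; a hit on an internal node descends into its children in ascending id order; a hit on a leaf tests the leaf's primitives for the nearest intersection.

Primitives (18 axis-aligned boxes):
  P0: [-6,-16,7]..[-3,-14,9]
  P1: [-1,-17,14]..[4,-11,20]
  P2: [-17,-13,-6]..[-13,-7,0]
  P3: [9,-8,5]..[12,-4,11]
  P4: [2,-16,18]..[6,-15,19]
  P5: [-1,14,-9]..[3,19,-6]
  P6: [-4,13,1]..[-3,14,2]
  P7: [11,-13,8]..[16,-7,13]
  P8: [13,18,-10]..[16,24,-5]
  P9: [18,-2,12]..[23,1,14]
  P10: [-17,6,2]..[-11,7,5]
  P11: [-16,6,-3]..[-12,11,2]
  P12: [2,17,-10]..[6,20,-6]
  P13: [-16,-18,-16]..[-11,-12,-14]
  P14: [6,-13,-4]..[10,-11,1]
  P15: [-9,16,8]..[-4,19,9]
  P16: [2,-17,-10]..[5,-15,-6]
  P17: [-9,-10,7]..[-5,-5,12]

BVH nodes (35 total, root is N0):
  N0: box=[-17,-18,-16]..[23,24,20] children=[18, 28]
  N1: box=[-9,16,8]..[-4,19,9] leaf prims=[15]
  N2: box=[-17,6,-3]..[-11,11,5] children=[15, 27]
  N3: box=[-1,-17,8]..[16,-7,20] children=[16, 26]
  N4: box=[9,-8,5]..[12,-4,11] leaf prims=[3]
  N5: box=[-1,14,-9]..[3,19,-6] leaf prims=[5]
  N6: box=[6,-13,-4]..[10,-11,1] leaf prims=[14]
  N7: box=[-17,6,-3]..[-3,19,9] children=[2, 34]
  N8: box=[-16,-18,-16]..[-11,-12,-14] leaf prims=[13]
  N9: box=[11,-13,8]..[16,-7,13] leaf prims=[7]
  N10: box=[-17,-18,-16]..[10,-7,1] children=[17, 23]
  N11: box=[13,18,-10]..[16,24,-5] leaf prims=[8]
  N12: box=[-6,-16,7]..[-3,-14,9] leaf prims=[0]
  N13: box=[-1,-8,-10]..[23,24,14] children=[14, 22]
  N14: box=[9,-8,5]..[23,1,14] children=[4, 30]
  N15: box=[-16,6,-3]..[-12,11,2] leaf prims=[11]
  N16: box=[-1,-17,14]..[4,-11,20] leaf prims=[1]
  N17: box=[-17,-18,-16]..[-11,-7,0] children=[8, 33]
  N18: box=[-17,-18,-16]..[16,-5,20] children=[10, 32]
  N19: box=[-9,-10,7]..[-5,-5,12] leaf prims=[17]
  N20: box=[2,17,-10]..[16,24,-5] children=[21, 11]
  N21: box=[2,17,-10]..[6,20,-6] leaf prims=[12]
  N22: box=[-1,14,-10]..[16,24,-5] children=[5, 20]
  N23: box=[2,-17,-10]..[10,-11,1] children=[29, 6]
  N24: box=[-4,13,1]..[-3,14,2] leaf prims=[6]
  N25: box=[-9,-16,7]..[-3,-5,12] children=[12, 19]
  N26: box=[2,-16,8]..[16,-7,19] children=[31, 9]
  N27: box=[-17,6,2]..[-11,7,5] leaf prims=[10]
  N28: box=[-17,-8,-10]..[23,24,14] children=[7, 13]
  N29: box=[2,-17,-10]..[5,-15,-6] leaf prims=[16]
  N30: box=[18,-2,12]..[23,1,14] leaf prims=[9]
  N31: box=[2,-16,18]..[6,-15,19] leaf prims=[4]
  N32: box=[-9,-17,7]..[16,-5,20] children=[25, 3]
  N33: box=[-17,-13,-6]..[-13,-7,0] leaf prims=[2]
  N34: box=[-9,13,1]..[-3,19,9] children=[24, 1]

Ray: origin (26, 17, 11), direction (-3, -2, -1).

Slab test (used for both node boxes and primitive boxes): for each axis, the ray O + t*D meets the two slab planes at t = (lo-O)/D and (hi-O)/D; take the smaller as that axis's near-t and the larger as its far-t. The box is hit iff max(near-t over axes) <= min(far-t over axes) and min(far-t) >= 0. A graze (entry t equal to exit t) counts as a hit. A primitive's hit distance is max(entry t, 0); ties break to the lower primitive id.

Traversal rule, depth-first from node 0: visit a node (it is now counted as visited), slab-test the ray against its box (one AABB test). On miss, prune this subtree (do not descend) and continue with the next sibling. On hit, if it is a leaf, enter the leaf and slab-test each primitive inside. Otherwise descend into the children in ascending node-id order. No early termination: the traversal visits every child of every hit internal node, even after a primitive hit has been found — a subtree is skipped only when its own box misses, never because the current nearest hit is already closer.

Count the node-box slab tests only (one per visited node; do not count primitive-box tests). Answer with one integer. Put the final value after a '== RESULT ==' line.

Traverse from the root:
N0 x:[1,43/3] y:[-7/2,35/2] z:[-9,27] -> hit [1,43/3], descend [18, 28]
  N18 x:[10/3,43/3] y:[11,35/2] z:[-9,27] -> hit [11,43/3], descend [10, 32]
    N10 x:[16/3,43/3] y:[12,35/2] z:[10,27] -> hit [12,43/3], descend [17, 23]
      N17 x:[37/3,43/3] y:[12,35/2] z:[11,27] -> hit [37/3,43/3], descend [8, 33]
        N8 x:[37/3,14] y:[29/2,35/2] z:[25,27] -> miss, prune
        N33 x:[13,43/3] y:[12,15] z:[11,17] -> hit [13,43/3] leaf, test {P2@t=13}
      N23 x:[16/3,8] y:[14,17] z:[10,21] -> miss, prune
    N32 x:[10/3,35/3] y:[11,17] z:[-9,4] -> miss, prune
  N28 x:[1,43/3] y:[-7/2,25/2] z:[-3,21] -> hit [1,25/2], descend [7, 13]
    N7 x:[29/3,43/3] y:[-1,11/2] z:[2,14] -> miss, prune
    N13 x:[1,9] y:[-7/2,25/2] z:[-3,21] -> hit [1,9], descend [14, 22]
      N14 x:[1,17/3] y:[8,25/2] z:[-3,6] -> miss, prune
      N22 x:[10/3,9] y:[-7/2,3/2] z:[16,21] -> miss, prune

order=[0, 18, 10, 17, 8, 33, 23, 32, 28, 7, 13, 14, 22]  |boxes|=13  |leaves|=1  hit=P2

== RESULT ==
13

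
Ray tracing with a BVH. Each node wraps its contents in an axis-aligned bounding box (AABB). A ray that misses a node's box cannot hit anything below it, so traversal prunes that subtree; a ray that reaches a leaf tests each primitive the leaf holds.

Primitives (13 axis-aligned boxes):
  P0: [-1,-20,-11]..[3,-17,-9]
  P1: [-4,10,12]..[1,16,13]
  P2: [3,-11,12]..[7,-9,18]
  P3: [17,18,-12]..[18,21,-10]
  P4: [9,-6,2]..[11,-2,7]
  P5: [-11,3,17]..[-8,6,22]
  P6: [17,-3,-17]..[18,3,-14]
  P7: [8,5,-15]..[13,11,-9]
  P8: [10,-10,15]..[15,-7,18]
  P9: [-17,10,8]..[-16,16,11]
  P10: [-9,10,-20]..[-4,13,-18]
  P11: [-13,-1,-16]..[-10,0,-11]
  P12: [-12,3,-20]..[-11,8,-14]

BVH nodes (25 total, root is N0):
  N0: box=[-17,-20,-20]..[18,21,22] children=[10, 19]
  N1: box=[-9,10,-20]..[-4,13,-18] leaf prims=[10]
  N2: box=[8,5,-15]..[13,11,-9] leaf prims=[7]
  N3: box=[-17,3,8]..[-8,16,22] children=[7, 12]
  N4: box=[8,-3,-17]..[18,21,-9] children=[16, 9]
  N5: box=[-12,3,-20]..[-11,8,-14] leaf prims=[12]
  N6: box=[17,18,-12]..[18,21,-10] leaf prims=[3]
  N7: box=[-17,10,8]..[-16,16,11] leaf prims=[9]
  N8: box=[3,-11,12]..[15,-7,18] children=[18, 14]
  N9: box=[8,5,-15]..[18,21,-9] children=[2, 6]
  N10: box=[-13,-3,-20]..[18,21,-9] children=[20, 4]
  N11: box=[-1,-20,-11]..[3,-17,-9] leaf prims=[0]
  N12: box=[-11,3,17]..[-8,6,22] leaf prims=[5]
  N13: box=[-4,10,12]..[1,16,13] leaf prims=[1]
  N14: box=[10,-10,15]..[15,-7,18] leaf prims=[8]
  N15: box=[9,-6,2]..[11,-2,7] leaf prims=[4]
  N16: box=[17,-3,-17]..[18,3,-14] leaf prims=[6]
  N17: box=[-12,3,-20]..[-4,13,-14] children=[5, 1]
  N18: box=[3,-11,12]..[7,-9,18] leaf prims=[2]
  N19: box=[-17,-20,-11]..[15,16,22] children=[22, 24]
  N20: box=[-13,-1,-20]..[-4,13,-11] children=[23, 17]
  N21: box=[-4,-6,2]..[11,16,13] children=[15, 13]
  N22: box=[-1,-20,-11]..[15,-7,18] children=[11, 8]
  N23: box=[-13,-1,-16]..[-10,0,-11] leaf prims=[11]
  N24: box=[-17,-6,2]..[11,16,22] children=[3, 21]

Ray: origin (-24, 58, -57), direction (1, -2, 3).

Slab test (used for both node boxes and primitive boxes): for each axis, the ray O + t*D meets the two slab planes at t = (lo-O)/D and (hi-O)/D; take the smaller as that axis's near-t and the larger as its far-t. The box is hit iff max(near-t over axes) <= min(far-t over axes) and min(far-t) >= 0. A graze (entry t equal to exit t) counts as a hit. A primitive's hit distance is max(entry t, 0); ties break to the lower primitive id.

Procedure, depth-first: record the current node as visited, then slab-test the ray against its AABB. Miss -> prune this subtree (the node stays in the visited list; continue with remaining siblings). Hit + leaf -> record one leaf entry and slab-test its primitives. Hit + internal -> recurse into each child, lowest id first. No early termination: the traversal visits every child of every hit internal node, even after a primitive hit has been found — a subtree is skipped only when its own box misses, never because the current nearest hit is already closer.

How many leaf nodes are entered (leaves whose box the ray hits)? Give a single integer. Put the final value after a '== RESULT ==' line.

Walk:
N0 x:[7,42] y:[37/2,39] z:[37/3,79/3] -> hit [37/2,79/3], descend [10, 19]
  N10 x:[11,42] y:[37/2,61/2] z:[37/3,16] -> miss, prune
  N19 x:[7,39] y:[21,39] z:[46/3,79/3] -> hit [21,79/3], descend [22, 24]
    N22 x:[23,39] y:[65/2,39] z:[46/3,25] -> miss, prune
    N24 x:[7,35] y:[21,32] z:[59/3,79/3] -> hit [21,79/3], descend [3, 21]
      N3 x:[7,16] y:[21,55/2] z:[65/3,79/3] -> miss, prune
      N21 x:[20,35] y:[21,32] z:[59/3,70/3] -> hit [21,70/3], descend [13, 15]
        N13 x:[20,25] y:[21,24] z:[23,70/3] -> hit [23,70/3] leaf, test {P1@t=23}
        N15 x:[33,35] y:[30,32] z:[59/3,64/3] -> miss, prune

Summary -> nodes [0, 10, 19, 22, 24, 3, 21, 13, 15]; box-tests=9; leaf-entries=1; first=P1

== RESULT ==
1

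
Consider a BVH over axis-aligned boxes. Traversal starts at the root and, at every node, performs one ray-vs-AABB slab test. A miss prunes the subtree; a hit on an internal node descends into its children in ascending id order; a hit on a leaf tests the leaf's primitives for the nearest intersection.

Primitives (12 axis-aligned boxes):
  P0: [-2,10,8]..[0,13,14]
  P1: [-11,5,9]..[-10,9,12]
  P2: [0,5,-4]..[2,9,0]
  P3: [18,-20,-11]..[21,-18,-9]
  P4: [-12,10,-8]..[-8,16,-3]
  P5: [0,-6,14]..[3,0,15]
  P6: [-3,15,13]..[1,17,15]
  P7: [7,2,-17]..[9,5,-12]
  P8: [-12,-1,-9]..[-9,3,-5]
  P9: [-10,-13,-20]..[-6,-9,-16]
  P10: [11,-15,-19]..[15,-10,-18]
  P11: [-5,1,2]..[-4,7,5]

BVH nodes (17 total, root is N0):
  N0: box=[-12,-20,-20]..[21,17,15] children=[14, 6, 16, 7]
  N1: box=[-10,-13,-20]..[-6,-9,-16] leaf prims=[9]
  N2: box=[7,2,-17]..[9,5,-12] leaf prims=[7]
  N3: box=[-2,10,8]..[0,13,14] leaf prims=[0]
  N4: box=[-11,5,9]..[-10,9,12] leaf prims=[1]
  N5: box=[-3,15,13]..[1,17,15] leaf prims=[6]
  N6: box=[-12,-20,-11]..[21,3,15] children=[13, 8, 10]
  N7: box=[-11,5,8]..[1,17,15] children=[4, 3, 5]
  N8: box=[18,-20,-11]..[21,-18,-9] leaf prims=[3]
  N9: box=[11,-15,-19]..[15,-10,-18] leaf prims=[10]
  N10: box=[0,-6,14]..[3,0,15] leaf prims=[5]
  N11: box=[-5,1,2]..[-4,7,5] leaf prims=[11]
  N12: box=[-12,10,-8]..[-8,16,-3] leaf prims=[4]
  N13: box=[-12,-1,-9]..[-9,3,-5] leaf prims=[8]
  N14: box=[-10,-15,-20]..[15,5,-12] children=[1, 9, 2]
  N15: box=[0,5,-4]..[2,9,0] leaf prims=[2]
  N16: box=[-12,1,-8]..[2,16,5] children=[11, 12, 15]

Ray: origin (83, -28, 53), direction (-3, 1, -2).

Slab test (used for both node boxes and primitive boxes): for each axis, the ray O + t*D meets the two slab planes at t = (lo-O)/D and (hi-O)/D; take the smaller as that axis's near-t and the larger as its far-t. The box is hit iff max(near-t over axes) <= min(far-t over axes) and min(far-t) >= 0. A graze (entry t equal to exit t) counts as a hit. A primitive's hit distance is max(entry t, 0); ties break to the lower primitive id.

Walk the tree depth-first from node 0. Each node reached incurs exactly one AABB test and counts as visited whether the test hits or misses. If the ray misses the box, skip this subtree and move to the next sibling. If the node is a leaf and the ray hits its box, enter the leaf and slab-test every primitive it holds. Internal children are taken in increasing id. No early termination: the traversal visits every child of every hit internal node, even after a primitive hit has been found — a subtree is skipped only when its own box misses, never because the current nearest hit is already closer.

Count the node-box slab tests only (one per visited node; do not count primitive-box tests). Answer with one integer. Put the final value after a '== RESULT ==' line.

Traverse from the root:
N0 x:[62/3,95/3] y:[8,45] z:[19,73/2] -> hit [62/3,95/3], descend [6, 7, 14, 16]
  N6 x:[62/3,95/3] y:[8,31] z:[19,32] -> hit [62/3,31], descend [8, 10, 13]
    N8 x:[62/3,65/3] y:[8,10] z:[31,32] -> miss, prune
    N10 x:[80/3,83/3] y:[22,28] z:[19,39/2] -> miss, prune
    N13 x:[92/3,95/3] y:[27,31] z:[29,31] -> hit [92/3,31] leaf, test {P8@t=92/3}
  N7 x:[82/3,94/3] y:[33,45] z:[19,45/2] -> miss, prune
  N14 x:[68/3,31] y:[13,33] z:[65/2,73/2] -> miss, prune
  N16 x:[27,95/3] y:[29,44] z:[24,61/2] -> hit [29,61/2], descend [11, 12, 15]
    N11 x:[29,88/3] y:[29,35] z:[24,51/2] -> miss, prune
    N12 x:[91/3,95/3] y:[38,44] z:[28,61/2] -> miss, prune
    N15 x:[27,83/3] y:[33,37] z:[53/2,57/2] -> miss, prune

11 AABB tests over nodes [0, 6, 8, 10, 13, 7, 14, 16, 11, 12, 15]; 1 leaf entered; closest P8.

== RESULT ==
11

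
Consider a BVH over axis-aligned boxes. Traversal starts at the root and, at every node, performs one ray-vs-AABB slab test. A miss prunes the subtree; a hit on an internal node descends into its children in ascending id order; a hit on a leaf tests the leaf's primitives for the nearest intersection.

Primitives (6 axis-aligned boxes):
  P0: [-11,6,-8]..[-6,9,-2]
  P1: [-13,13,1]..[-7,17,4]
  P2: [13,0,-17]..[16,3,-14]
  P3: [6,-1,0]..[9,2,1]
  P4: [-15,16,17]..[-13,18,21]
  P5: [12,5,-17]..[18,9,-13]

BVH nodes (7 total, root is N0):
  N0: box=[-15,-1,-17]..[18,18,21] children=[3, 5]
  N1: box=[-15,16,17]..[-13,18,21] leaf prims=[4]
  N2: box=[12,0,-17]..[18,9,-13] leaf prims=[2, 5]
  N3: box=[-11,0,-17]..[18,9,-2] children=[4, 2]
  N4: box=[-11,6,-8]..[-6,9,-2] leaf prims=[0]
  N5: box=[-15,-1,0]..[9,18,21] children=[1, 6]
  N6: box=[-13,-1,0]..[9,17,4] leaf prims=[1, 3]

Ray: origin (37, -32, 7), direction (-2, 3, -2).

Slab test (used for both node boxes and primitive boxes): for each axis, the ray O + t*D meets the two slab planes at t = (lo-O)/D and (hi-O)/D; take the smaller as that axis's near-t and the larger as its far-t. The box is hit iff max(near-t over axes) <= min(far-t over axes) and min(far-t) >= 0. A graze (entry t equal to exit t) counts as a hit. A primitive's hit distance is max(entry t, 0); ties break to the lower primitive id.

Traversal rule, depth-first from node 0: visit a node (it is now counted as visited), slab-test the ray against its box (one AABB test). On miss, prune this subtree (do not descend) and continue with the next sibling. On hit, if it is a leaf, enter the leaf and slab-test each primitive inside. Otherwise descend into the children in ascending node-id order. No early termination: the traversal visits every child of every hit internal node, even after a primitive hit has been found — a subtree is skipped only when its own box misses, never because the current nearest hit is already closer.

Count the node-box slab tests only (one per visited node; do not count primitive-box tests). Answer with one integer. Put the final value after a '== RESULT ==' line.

Traverse from the root:
N0 x:[19/2,26] y:[31/3,50/3] z:[-7,12] -> hit [31/3,12], descend [3, 5]
  N3 x:[19/2,24] y:[32/3,41/3] z:[9/2,12] -> hit [32/3,12], descend [2, 4]
    N2 x:[19/2,25/2] y:[32/3,41/3] z:[10,12] -> hit [32/3,12] leaf, test {P2@t=32/3, P5(miss)}
    N4 x:[43/2,24] y:[38/3,41/3] z:[9/2,15/2] -> miss, prune
  N5 x:[14,26] y:[31/3,50/3] z:[-7,7/2] -> miss, prune

Summary -> nodes [0, 3, 2, 4, 5]; box-tests=5; leaf-entries=1; first=P2

== RESULT ==
5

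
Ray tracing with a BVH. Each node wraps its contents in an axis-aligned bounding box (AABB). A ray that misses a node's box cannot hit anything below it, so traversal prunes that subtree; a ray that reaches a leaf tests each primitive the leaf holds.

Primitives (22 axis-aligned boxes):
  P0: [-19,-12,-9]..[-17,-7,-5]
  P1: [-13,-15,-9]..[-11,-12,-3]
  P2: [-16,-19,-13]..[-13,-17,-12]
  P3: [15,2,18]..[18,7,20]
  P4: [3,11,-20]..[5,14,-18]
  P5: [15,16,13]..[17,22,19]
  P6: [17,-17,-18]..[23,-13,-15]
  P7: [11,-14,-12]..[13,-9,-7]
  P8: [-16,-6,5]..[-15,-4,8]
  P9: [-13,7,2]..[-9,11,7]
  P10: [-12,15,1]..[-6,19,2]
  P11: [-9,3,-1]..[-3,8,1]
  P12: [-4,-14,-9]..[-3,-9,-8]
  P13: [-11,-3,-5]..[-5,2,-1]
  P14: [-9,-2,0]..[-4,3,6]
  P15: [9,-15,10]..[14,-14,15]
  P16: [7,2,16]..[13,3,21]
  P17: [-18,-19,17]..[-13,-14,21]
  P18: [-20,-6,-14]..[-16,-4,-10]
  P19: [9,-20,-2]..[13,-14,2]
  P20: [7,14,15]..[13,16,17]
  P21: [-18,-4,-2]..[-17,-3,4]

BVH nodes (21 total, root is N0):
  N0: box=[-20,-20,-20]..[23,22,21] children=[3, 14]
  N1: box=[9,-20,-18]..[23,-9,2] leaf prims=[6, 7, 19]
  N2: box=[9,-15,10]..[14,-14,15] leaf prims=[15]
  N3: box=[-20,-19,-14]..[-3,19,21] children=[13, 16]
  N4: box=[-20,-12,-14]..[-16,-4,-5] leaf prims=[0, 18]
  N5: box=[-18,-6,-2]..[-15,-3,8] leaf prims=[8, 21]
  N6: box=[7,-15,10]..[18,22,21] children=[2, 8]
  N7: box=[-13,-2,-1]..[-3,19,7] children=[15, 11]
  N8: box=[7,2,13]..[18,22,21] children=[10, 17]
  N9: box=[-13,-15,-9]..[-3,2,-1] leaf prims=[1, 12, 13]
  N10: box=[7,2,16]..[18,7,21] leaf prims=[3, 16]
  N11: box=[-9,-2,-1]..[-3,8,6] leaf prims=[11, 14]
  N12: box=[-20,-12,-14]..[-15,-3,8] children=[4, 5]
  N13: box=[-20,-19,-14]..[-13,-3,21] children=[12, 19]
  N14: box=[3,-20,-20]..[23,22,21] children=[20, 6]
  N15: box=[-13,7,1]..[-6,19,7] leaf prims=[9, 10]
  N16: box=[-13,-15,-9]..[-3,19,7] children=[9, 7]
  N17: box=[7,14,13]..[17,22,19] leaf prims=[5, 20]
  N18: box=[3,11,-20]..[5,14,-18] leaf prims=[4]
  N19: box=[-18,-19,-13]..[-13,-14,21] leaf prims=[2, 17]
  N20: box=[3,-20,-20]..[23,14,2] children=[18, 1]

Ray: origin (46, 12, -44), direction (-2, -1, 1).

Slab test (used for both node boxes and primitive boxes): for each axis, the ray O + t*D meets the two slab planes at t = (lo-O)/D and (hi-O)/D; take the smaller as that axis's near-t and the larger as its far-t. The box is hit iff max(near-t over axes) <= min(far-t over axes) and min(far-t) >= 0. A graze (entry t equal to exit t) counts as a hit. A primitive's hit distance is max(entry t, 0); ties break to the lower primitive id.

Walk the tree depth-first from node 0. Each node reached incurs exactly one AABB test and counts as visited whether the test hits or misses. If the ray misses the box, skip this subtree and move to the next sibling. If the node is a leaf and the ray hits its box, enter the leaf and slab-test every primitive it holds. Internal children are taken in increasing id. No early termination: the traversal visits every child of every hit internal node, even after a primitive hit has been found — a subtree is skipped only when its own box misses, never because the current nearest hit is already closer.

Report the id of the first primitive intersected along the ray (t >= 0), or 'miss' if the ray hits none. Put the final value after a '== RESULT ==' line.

Walk:
N0 x:[23/2,33] y:[-10,32] z:[24,65] -> hit [24,32], descend [3, 14]
  N3 x:[49/2,33] y:[-7,31] z:[30,65] -> hit [30,31], descend [13, 16]
    N13 x:[59/2,33] y:[15,31] z:[30,65] -> hit [30,31], descend [12, 19]
      N12 x:[61/2,33] y:[15,24] z:[30,52] -> miss, prune
      N19 x:[59/2,32] y:[26,31] z:[31,65] -> hit [31,31] leaf, test {P2@t=31, P17(miss)}
    N16 x:[49/2,59/2] y:[-7,27] z:[35,51] -> miss, prune
  N14 x:[23/2,43/2] y:[-10,32] z:[24,65] -> miss, prune

Summary -> nodes [0, 3, 13, 12, 19, 16, 14]; box-tests=7; leaf-entries=1; first=P2

== RESULT ==
2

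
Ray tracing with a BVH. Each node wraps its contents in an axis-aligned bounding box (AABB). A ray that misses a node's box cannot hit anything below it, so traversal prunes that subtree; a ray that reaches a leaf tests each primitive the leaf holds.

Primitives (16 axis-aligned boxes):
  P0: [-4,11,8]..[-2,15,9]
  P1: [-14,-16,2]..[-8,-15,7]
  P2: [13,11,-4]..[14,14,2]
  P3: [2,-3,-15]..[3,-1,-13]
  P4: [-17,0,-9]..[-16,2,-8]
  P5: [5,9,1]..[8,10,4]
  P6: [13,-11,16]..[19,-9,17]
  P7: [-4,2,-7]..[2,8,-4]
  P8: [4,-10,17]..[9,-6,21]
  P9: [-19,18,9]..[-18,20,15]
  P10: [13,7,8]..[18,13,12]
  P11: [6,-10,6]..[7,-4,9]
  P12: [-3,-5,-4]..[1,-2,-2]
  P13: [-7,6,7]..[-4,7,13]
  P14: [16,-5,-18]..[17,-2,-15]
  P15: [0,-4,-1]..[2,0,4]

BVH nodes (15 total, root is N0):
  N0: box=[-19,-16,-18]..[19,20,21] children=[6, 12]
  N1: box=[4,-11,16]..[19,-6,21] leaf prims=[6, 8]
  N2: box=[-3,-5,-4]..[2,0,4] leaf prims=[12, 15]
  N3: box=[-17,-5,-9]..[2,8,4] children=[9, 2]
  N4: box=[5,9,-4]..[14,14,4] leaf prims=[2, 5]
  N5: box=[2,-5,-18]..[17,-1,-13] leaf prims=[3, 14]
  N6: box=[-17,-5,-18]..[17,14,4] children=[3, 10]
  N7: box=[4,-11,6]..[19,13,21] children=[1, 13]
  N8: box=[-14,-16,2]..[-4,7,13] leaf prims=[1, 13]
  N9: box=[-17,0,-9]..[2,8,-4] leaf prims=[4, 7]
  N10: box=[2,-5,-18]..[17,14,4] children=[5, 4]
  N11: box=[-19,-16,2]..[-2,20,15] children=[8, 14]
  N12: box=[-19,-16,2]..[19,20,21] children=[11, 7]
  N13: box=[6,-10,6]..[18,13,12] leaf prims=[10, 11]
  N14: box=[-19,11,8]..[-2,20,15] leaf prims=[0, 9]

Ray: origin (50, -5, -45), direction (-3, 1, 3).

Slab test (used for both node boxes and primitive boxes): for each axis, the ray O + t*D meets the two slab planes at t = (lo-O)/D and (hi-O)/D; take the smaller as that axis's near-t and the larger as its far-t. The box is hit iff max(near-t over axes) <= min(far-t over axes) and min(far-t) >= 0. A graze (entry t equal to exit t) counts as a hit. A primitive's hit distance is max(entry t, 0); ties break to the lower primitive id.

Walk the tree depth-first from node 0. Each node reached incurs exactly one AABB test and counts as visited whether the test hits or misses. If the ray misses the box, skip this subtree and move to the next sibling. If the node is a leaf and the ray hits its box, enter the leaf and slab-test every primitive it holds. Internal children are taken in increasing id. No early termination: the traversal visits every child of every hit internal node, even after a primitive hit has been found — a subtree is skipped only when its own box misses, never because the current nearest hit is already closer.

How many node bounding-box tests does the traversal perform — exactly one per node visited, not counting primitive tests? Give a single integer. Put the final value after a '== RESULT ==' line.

Walk:
N0 x:[31/3,23] y:[-11,25] z:[9,22] -> hit [31/3,22], descend [6, 12]
  N6 x:[11,67/3] y:[0,19] z:[9,49/3] -> hit [11,49/3], descend [3, 10]
    N3 x:[16,67/3] y:[0,13] z:[12,49/3] -> miss, prune
    N10 x:[11,16] y:[0,19] z:[9,49/3] -> hit [11,16], descend [4, 5]
      N4 x:[12,15] y:[14,19] z:[41/3,49/3] -> hit [14,15] leaf, test {P2(miss), P5(miss)}
      N5 x:[11,16] y:[0,4] z:[9,32/3] -> miss, prune
  N12 x:[31/3,23] y:[-11,25] z:[47/3,22] -> hit [47/3,22], descend [7, 11]
    N7 x:[31/3,46/3] y:[-6,18] z:[17,22] -> miss, prune
    N11 x:[52/3,23] y:[-11,25] z:[47/3,20] -> hit [52/3,20], descend [8, 14]
      N8 x:[18,64/3] y:[-11,12] z:[47/3,58/3] -> miss, prune
      N14 x:[52/3,23] y:[16,25] z:[53/3,20] -> hit [53/3,20] leaf, test {P0@t=53/3, P9(miss)}

11 AABB tests over nodes [0, 6, 3, 10, 4, 5, 12, 7, 11, 8, 14]; 2 leaves entered; closest P0.

== RESULT ==
11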